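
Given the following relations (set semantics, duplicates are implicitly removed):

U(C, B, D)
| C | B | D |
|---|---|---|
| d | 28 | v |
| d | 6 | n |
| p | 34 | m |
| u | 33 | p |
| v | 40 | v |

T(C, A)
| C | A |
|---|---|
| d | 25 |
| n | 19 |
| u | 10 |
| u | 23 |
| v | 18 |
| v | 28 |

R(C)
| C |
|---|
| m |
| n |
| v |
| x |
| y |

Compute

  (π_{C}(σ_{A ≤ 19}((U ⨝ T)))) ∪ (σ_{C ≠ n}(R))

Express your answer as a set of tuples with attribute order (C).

Joining U and T on C yields {(d, 28, v, 25), (d, 6, n, 25), (u, 33, p, 10), (u, 33, p, 23), (v, 40, v, 18), (v, 40, v, 28)}.
Selection A ≤ 19: {(u, 33, p, 10), (v, 40, v, 18)}
π[C]: project onto (C) → {u, v}
Selection C ≠ n: {m, v, x, y}
Union: {u, v} with {m, v, x, y} → {m, u, v, x, y}

{m, u, v, x, y}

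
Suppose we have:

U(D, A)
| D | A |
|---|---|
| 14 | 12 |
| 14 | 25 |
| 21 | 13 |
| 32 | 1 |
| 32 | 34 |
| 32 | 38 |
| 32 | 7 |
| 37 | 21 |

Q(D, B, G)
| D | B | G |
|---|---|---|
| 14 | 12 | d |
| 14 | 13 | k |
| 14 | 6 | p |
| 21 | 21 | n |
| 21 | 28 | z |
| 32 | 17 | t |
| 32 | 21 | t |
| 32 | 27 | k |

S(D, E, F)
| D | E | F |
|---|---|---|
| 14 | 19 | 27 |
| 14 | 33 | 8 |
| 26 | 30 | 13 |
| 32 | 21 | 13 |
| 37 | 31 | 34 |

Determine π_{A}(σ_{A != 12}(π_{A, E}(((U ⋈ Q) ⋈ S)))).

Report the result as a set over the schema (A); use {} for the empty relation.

Joining U and Q on D yields {(14, 12, 12, d), (14, 12, 13, k), (14, 12, 6, p), (14, 25, 12, d), (14, 25, 13, k), (14, 25, 6, p), (21, 13, 21, n), (21, 13, 28, z), (32, 1, 17, t), (32, 1, 21, t), (32, 1, 27, k), (32, 34, 17, t), (32, 34, 21, t), (32, 34, 27, k), (32, 38, 17, t), (32, 38, 21, t), (32, 38, 27, k), (32, 7, 17, t), (32, 7, 21, t), (32, 7, 27, k)}.
Joining (U ⋈ Q) and S on D yields {(14, 12, 12, d, 19, 27), (14, 12, 12, d, 33, 8), (14, 12, 13, k, 19, 27), (14, 12, 13, k, 33, 8), (14, 12, 6, p, 19, 27), (14, 12, 6, p, 33, 8), (14, 25, 12, d, 19, 27), (14, 25, 12, d, 33, 8), (14, 25, 13, k, 19, 27), (14, 25, 13, k, 33, 8), (14, 25, 6, p, 19, 27), (14, 25, 6, p, 33, 8), (32, 1, 17, t, 21, 13), (32, 1, 21, t, 21, 13), (32, 1, 27, k, 21, 13), (32, 34, 17, t, 21, 13), (32, 34, 21, t, 21, 13), (32, 34, 27, k, 21, 13), (32, 38, 17, t, 21, 13), (32, 38, 21, t, 21, 13), (32, 38, 27, k, 21, 13), (32, 7, 17, t, 21, 13), (32, 7, 21, t, 21, 13), (32, 7, 27, k, 21, 13)}.
Keep only column(s) A, E (16 duplicate(s) eliminated): {(1, 21), (12, 19), (12, 33), (25, 19), (25, 33), (34, 21), (38, 21), (7, 21)}
Selection A != 12: {(1, 21), (25, 19), (25, 33), (34, 21), (38, 21), (7, 21)}
Keep only column(s) A (1 duplicate(s) eliminated): {1, 25, 34, 38, 7}

{1, 25, 34, 38, 7}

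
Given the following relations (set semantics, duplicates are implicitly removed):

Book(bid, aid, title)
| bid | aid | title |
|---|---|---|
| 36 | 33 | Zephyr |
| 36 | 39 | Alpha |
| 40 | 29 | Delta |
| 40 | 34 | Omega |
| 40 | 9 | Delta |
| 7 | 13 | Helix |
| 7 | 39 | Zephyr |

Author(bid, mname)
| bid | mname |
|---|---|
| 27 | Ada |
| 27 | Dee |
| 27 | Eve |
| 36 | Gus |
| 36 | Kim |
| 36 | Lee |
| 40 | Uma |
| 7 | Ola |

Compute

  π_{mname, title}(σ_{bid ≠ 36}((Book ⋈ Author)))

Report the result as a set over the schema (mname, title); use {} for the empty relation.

Book ⋈ Author (natural join on bid): {(36, 33, Zephyr, Gus), (36, 33, Zephyr, Kim), (36, 33, Zephyr, Lee), (36, 39, Alpha, Gus), (36, 39, Alpha, Kim), (36, 39, Alpha, Lee), (40, 29, Delta, Uma), (40, 34, Omega, Uma), (40, 9, Delta, Uma), (7, 13, Helix, Ola), (7, 39, Zephyr, Ola)}
Selection bid ≠ 36: {(40, 29, Delta, Uma), (40, 34, Omega, Uma), (40, 9, Delta, Uma), (7, 13, Helix, Ola), (7, 39, Zephyr, Ola)}
Projecting to mname, title (1 duplicate(s) eliminated): {(Ola, Helix), (Ola, Zephyr), (Uma, Delta), (Uma, Omega)}

{(Ola, Helix), (Ola, Zephyr), (Uma, Delta), (Uma, Omega)}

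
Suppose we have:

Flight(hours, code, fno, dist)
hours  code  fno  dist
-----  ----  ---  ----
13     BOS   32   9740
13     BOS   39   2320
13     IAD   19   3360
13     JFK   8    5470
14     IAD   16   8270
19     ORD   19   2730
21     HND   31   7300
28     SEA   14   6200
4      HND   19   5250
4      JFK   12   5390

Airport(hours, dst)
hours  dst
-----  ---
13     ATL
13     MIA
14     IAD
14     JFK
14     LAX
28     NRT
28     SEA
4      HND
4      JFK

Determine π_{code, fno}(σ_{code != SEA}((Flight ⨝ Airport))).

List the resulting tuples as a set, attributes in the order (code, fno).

{(BOS, 32), (BOS, 39), (HND, 19), (IAD, 16), (IAD, 19), (JFK, 12), (JFK, 8)}

Natural join on hours: {(13, BOS, 32, 9740, ATL), (13, BOS, 32, 9740, MIA), (13, BOS, 39, 2320, ATL), (13, BOS, 39, 2320, MIA), (13, IAD, 19, 3360, ATL), (13, IAD, 19, 3360, MIA), (13, JFK, 8, 5470, ATL), (13, JFK, 8, 5470, MIA), (14, IAD, 16, 8270, IAD), (14, IAD, 16, 8270, JFK), (14, IAD, 16, 8270, LAX), (28, SEA, 14, 6200, NRT), (28, SEA, 14, 6200, SEA), (4, HND, 19, 5250, HND), (4, HND, 19, 5250, JFK), (4, JFK, 12, 5390, HND), (4, JFK, 12, 5390, JFK)}
σ[code != SEA]: keep tuples satisfying code != SEA → {(13, BOS, 32, 9740, ATL), (13, BOS, 32, 9740, MIA), (13, BOS, 39, 2320, ATL), (13, BOS, 39, 2320, MIA), (13, IAD, 19, 3360, ATL), (13, IAD, 19, 3360, MIA), (13, JFK, 8, 5470, ATL), (13, JFK, 8, 5470, MIA), (14, IAD, 16, 8270, IAD), (14, IAD, 16, 8270, JFK), (14, IAD, 16, 8270, LAX), (4, HND, 19, 5250, HND), (4, HND, 19, 5250, JFK), (4, JFK, 12, 5390, HND), (4, JFK, 12, 5390, JFK)}
π_{code, fno} gives {(BOS, 32), (BOS, 39), (HND, 19), (IAD, 16), (IAD, 19), (JFK, 12), (JFK, 8)} (8 duplicate(s) eliminated).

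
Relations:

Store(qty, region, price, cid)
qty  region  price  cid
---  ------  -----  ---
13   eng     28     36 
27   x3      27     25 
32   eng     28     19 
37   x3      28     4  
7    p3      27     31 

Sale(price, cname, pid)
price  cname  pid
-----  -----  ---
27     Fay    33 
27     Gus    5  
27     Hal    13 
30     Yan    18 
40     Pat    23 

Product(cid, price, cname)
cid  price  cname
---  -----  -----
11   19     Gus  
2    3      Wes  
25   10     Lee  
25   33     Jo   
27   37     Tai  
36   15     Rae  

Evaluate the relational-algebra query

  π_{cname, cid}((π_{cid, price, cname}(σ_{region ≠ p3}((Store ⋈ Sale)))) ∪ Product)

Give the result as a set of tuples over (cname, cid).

Joining Store and Sale on price yields {(27, x3, 27, 25, Fay, 33), (27, x3, 27, 25, Gus, 5), (27, x3, 27, 25, Hal, 13), (7, p3, 27, 31, Fay, 33), (7, p3, 27, 31, Gus, 5), (7, p3, 27, 31, Hal, 13)}.
Apply σ_{region ≠ p3}; surviving tuples: {(27, x3, 27, 25, Fay, 33), (27, x3, 27, 25, Gus, 5), (27, x3, 27, 25, Hal, 13)}
Projecting to cid, price, cname: {(25, 27, Fay), (25, 27, Gus), (25, 27, Hal)}
Union: {(25, 27, Fay), (25, 27, Gus), (25, 27, Hal)} with {(11, 19, Gus), (2, 3, Wes), (25, 10, Lee), (25, 33, Jo), (27, 37, Tai), (36, 15, Rae)} → {(11, 19, Gus), (2, 3, Wes), (25, 10, Lee), (25, 27, Fay), (25, 27, Gus), (25, 27, Hal), (25, 33, Jo), (27, 37, Tai), (36, 15, Rae)}
Projecting to cname, cid: {(Fay, 25), (Gus, 11), (Gus, 25), (Hal, 25), (Jo, 25), (Lee, 25), (Rae, 36), (Tai, 27), (Wes, 2)}

{(Fay, 25), (Gus, 11), (Gus, 25), (Hal, 25), (Jo, 25), (Lee, 25), (Rae, 36), (Tai, 27), (Wes, 2)}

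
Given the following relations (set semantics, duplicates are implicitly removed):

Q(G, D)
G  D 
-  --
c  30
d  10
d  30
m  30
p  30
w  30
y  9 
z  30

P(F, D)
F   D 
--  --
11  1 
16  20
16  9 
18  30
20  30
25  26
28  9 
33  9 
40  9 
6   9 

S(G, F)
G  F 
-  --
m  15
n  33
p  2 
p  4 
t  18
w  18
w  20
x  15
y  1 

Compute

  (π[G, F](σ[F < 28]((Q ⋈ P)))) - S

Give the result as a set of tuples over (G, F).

{(c, 18), (c, 20), (d, 18), (d, 20), (m, 18), (m, 20), (p, 18), (p, 20), (y, 16), (y, 6), (z, 18), (z, 20)}

Q ⋈ P (natural join on D): {(c, 30, 18), (c, 30, 20), (d, 30, 18), (d, 30, 20), (m, 30, 18), (m, 30, 20), (p, 30, 18), (p, 30, 20), (w, 30, 18), (w, 30, 20), (y, 9, 16), (y, 9, 28), (y, 9, 33), (y, 9, 40), (y, 9, 6), (z, 30, 18), (z, 30, 20)}
Apply σ_{F < 28}; surviving tuples: {(c, 30, 18), (c, 30, 20), (d, 30, 18), (d, 30, 20), (m, 30, 18), (m, 30, 20), (p, 30, 18), (p, 30, 20), (w, 30, 18), (w, 30, 20), (y, 9, 16), (y, 9, 6), (z, 30, 18), (z, 30, 20)}
π_{G, F} gives {(c, 18), (c, 20), (d, 18), (d, 20), (m, 18), (m, 20), (p, 18), (p, 20), (w, 18), (w, 20), (y, 16), (y, 6), (z, 18), (z, 20)}.
Taking the difference: {(c, 18), (c, 20), (d, 18), (d, 20), (m, 18), (m, 20), (p, 18), (p, 20), (y, 16), (y, 6), (z, 18), (z, 20)}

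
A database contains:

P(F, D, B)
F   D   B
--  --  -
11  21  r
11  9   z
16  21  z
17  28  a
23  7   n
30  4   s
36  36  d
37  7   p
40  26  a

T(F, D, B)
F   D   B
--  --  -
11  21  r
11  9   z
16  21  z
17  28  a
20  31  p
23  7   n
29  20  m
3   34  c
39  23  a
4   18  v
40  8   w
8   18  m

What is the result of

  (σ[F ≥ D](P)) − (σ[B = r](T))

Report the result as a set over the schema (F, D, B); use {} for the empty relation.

{(11, 9, z), (23, 7, n), (30, 4, s), (36, 36, d), (37, 7, p), (40, 26, a)}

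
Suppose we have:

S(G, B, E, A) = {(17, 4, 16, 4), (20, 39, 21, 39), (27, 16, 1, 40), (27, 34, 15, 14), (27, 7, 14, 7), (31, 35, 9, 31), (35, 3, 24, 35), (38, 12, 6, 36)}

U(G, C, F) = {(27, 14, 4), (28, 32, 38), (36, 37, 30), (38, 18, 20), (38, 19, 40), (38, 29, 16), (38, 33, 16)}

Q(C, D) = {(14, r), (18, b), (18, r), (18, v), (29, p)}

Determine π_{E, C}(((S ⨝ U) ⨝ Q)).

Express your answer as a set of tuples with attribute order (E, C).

S ⋈ U (natural join on G): {(27, 16, 1, 40, 14, 4), (27, 34, 15, 14, 14, 4), (27, 7, 14, 7, 14, 4), (38, 12, 6, 36, 18, 20), (38, 12, 6, 36, 19, 40), (38, 12, 6, 36, 29, 16), (38, 12, 6, 36, 33, 16)}
(S ⨝ U) ⋈ Q (natural join on C): {(27, 16, 1, 40, 14, 4, r), (27, 34, 15, 14, 14, 4, r), (27, 7, 14, 7, 14, 4, r), (38, 12, 6, 36, 18, 20, b), (38, 12, 6, 36, 18, 20, r), (38, 12, 6, 36, 18, 20, v), (38, 12, 6, 36, 29, 16, p)}
π[E, C]: project onto (E, C) (2 duplicate(s) eliminated) → {(1, 14), (14, 14), (15, 14), (6, 18), (6, 29)}

{(1, 14), (14, 14), (15, 14), (6, 18), (6, 29)}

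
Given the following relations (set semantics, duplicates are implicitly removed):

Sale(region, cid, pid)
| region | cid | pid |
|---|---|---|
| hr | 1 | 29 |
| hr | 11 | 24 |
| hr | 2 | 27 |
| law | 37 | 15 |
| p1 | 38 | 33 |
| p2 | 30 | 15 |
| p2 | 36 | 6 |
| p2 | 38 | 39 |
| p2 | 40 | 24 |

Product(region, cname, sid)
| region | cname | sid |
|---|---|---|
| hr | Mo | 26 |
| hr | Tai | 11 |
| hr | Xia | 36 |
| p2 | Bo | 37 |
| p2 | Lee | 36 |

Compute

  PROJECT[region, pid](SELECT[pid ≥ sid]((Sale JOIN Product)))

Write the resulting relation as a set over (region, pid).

{(hr, 24), (hr, 27), (hr, 29), (p2, 39)}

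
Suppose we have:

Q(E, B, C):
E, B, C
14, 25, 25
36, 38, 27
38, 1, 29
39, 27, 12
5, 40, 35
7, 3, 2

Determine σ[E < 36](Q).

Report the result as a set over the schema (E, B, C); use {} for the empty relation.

{(14, 25, 25), (5, 40, 35), (7, 3, 2)}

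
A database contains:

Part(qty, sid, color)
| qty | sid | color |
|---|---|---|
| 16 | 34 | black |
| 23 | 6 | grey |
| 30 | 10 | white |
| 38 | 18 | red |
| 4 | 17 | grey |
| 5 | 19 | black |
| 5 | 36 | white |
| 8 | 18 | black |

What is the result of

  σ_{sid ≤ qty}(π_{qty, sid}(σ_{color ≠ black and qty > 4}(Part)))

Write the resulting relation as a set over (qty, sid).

{(23, 6), (30, 10), (38, 18)}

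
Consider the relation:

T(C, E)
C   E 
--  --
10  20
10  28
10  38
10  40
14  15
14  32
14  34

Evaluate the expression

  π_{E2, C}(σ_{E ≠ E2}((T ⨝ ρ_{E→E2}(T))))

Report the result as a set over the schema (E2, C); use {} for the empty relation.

ρ[E→E2]: schema becomes (C, E2); tuples unchanged.
Natural join on C: {(10, 20, 20), (10, 20, 28), (10, 20, 38), (10, 20, 40), (10, 28, 20), (10, 28, 28), (10, 28, 38), (10, 28, 40), (10, 38, 20), (10, 38, 28), (10, 38, 38), (10, 38, 40), (10, 40, 20), (10, 40, 28), (10, 40, 38), (10, 40, 40), (14, 15, 15), (14, 15, 32), (14, 15, 34), (14, 32, 15), (14, 32, 32), (14, 32, 34), (14, 34, 15), (14, 34, 32), (14, 34, 34)}
Apply σ_{E ≠ E2}; surviving tuples: {(10, 20, 28), (10, 20, 38), (10, 20, 40), (10, 28, 20), (10, 28, 38), (10, 28, 40), (10, 38, 20), (10, 38, 28), (10, 38, 40), (10, 40, 20), (10, 40, 28), (10, 40, 38), (14, 15, 32), (14, 15, 34), (14, 32, 15), (14, 32, 34), (14, 34, 15), (14, 34, 32)}
Keep only column(s) E2, C (11 duplicate(s) eliminated): {(15, 14), (20, 10), (28, 10), (32, 14), (34, 14), (38, 10), (40, 10)}

{(15, 14), (20, 10), (28, 10), (32, 14), (34, 14), (38, 10), (40, 10)}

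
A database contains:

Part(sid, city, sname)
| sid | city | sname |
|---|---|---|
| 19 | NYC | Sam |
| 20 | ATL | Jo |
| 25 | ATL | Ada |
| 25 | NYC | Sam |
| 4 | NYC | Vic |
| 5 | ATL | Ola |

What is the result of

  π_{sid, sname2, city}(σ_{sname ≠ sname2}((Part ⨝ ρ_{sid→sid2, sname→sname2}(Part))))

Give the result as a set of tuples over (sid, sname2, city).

ρ[sid→sid2, sname→sname2]: schema becomes (sid2, city, sname2); tuples unchanged.
Joining Part and ρ_{sid→sid2, sname→sname2}(Part) on city yields {(19, NYC, Sam, 19, Sam), (19, NYC, Sam, 25, Sam), (19, NYC, Sam, 4, Vic), (20, ATL, Jo, 20, Jo), (20, ATL, Jo, 25, Ada), (20, ATL, Jo, 5, Ola), (25, ATL, Ada, 20, Jo), (25, ATL, Ada, 25, Ada), (25, ATL, Ada, 5, Ola), (25, NYC, Sam, 19, Sam), (25, NYC, Sam, 25, Sam), (25, NYC, Sam, 4, Vic), (4, NYC, Vic, 19, Sam), (4, NYC, Vic, 25, Sam), (4, NYC, Vic, 4, Vic), (5, ATL, Ola, 20, Jo), (5, ATL, Ola, 25, Ada), (5, ATL, Ola, 5, Ola)}.
Filtering on sname ≠ sname2 leaves {(19, NYC, Sam, 4, Vic), (20, ATL, Jo, 25, Ada), (20, ATL, Jo, 5, Ola), (25, ATL, Ada, 20, Jo), (25, ATL, Ada, 5, Ola), (25, NYC, Sam, 4, Vic), (4, NYC, Vic, 19, Sam), (4, NYC, Vic, 25, Sam), (5, ATL, Ola, 20, Jo), (5, ATL, Ola, 25, Ada)}.
Projecting to sid, sname2, city (1 duplicate(s) eliminated): {(19, Vic, NYC), (20, Ada, ATL), (20, Ola, ATL), (25, Jo, ATL), (25, Ola, ATL), (25, Vic, NYC), (4, Sam, NYC), (5, Ada, ATL), (5, Jo, ATL)}

{(19, Vic, NYC), (20, Ada, ATL), (20, Ola, ATL), (25, Jo, ATL), (25, Ola, ATL), (25, Vic, NYC), (4, Sam, NYC), (5, Ada, ATL), (5, Jo, ATL)}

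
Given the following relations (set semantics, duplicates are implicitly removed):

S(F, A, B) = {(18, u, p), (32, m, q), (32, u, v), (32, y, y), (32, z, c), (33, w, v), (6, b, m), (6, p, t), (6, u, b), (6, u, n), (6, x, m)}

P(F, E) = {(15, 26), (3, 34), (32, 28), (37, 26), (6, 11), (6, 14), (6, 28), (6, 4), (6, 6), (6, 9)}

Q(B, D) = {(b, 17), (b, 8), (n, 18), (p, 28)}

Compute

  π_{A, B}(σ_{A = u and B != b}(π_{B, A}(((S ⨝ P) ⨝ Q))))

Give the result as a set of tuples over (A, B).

Joining S and P on F yields {(32, m, q, 28), (32, u, v, 28), (32, y, y, 28), (32, z, c, 28), (6, b, m, 11), (6, b, m, 14), (6, b, m, 28), (6, b, m, 4), (6, b, m, 6), (6, b, m, 9), (6, p, t, 11), (6, p, t, 14), (6, p, t, 28), (6, p, t, 4), (6, p, t, 6), (6, p, t, 9), (6, u, b, 11), (6, u, b, 14), (6, u, b, 28), (6, u, b, 4), (6, u, b, 6), (6, u, b, 9), (6, u, n, 11), (6, u, n, 14), (6, u, n, 28), (6, u, n, 4), (6, u, n, 6), (6, u, n, 9), (6, x, m, 11), (6, x, m, 14), (6, x, m, 28), (6, x, m, 4), (6, x, m, 6), (6, x, m, 9)}.
Joining (S ⨝ P) and Q on B yields {(6, u, b, 11, 17), (6, u, b, 11, 8), (6, u, b, 14, 17), (6, u, b, 14, 8), (6, u, b, 28, 17), (6, u, b, 28, 8), (6, u, b, 4, 17), (6, u, b, 4, 8), (6, u, b, 6, 17), (6, u, b, 6, 8), (6, u, b, 9, 17), (6, u, b, 9, 8), (6, u, n, 11, 18), (6, u, n, 14, 18), (6, u, n, 28, 18), (6, u, n, 4, 18), (6, u, n, 6, 18), (6, u, n, 9, 18)}.
π_{B, A} gives {(b, u), (n, u)} (16 duplicate(s) eliminated).
Apply σ_{A = u and B != b}; surviving tuples: {(n, u)}
π_{A, B} gives {(u, n)}.

{(u, n)}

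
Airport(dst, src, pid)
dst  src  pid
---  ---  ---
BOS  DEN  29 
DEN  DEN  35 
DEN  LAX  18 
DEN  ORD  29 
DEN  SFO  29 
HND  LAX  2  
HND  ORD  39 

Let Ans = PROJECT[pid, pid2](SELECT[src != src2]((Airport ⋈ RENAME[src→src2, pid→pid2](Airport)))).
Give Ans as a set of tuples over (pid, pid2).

ρ[src→src2, pid→pid2]: schema becomes (dst, src2, pid2); tuples unchanged.
Joining Airport and RENAME[src→src2, pid→pid2](Airport) on dst yields {(BOS, DEN, 29, DEN, 29), (DEN, DEN, 35, DEN, 35), (DEN, DEN, 35, LAX, 18), (DEN, DEN, 35, ORD, 29), (DEN, DEN, 35, SFO, 29), (DEN, LAX, 18, DEN, 35), (DEN, LAX, 18, LAX, 18), (DEN, LAX, 18, ORD, 29), (DEN, LAX, 18, SFO, 29), (DEN, ORD, 29, DEN, 35), (DEN, ORD, 29, LAX, 18), (DEN, ORD, 29, ORD, 29), (DEN, ORD, 29, SFO, 29), (DEN, SFO, 29, DEN, 35), (DEN, SFO, 29, LAX, 18), (DEN, SFO, 29, ORD, 29), (DEN, SFO, 29, SFO, 29), (HND, LAX, 2, LAX, 2), (HND, LAX, 2, ORD, 39), (HND, ORD, 39, LAX, 2), (HND, ORD, 39, ORD, 39)}.
Filtering on src != src2 leaves {(DEN, DEN, 35, LAX, 18), (DEN, DEN, 35, ORD, 29), (DEN, DEN, 35, SFO, 29), (DEN, LAX, 18, DEN, 35), (DEN, LAX, 18, ORD, 29), (DEN, LAX, 18, SFO, 29), (DEN, ORD, 29, DEN, 35), (DEN, ORD, 29, LAX, 18), (DEN, ORD, 29, SFO, 29), (DEN, SFO, 29, DEN, 35), (DEN, SFO, 29, LAX, 18), (DEN, SFO, 29, ORD, 29), (HND, LAX, 2, ORD, 39), (HND, ORD, 39, LAX, 2)}.
Projecting to pid, pid2 (5 duplicate(s) eliminated): {(18, 29), (18, 35), (2, 39), (29, 18), (29, 29), (29, 35), (35, 18), (35, 29), (39, 2)}

{(18, 29), (18, 35), (2, 39), (29, 18), (29, 29), (29, 35), (35, 18), (35, 29), (39, 2)}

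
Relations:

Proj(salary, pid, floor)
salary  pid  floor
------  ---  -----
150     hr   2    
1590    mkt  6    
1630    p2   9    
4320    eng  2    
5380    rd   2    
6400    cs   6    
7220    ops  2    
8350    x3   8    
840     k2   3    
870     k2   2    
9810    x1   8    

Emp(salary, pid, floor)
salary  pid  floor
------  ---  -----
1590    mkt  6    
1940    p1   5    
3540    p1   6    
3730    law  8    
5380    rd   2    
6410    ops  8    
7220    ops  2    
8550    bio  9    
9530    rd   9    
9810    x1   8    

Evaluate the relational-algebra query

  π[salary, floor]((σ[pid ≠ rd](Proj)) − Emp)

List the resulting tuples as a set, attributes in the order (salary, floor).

{(150, 2), (1630, 9), (4320, 2), (6400, 6), (8350, 8), (840, 3), (870, 2)}

σ[pid ≠ rd]: keep tuples satisfying pid ≠ rd → {(150, hr, 2), (1590, mkt, 6), (1630, p2, 9), (4320, eng, 2), (6400, cs, 6), (7220, ops, 2), (8350, x3, 8), (840, k2, 3), (870, k2, 2), (9810, x1, 8)}
Taking the difference: {(150, hr, 2), (1630, p2, 9), (4320, eng, 2), (6400, cs, 6), (8350, x3, 8), (840, k2, 3), (870, k2, 2)}
π_{salary, floor} gives {(150, 2), (1630, 9), (4320, 2), (6400, 6), (8350, 8), (840, 3), (870, 2)}.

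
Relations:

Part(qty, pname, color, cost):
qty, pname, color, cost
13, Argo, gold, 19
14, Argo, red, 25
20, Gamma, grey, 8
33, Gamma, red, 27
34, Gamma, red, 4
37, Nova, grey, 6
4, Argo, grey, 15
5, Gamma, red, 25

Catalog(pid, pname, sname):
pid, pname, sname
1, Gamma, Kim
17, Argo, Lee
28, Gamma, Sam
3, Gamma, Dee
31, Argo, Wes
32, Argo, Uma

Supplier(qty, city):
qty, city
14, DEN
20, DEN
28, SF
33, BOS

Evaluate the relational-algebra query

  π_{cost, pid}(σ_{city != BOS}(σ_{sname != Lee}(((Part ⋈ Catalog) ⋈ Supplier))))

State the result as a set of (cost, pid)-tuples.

Part ⋈ Catalog (natural join on pname): {(13, Argo, gold, 19, 17, Lee), (13, Argo, gold, 19, 31, Wes), (13, Argo, gold, 19, 32, Uma), (14, Argo, red, 25, 17, Lee), (14, Argo, red, 25, 31, Wes), (14, Argo, red, 25, 32, Uma), (20, Gamma, grey, 8, 1, Kim), (20, Gamma, grey, 8, 28, Sam), (20, Gamma, grey, 8, 3, Dee), (33, Gamma, red, 27, 1, Kim), (33, Gamma, red, 27, 28, Sam), (33, Gamma, red, 27, 3, Dee), (34, Gamma, red, 4, 1, Kim), (34, Gamma, red, 4, 28, Sam), (34, Gamma, red, 4, 3, Dee), (4, Argo, grey, 15, 17, Lee), (4, Argo, grey, 15, 31, Wes), (4, Argo, grey, 15, 32, Uma), (5, Gamma, red, 25, 1, Kim), (5, Gamma, red, 25, 28, Sam), (5, Gamma, red, 25, 3, Dee)}
(Part ⋈ Catalog) ⋈ Supplier (natural join on qty): {(14, Argo, red, 25, 17, Lee, DEN), (14, Argo, red, 25, 31, Wes, DEN), (14, Argo, red, 25, 32, Uma, DEN), (20, Gamma, grey, 8, 1, Kim, DEN), (20, Gamma, grey, 8, 28, Sam, DEN), (20, Gamma, grey, 8, 3, Dee, DEN), (33, Gamma, red, 27, 1, Kim, BOS), (33, Gamma, red, 27, 28, Sam, BOS), (33, Gamma, red, 27, 3, Dee, BOS)}
σ[sname != Lee]: keep tuples satisfying sname != Lee → {(14, Argo, red, 25, 31, Wes, DEN), (14, Argo, red, 25, 32, Uma, DEN), (20, Gamma, grey, 8, 1, Kim, DEN), (20, Gamma, grey, 8, 28, Sam, DEN), (20, Gamma, grey, 8, 3, Dee, DEN), (33, Gamma, red, 27, 1, Kim, BOS), (33, Gamma, red, 27, 28, Sam, BOS), (33, Gamma, red, 27, 3, Dee, BOS)}
σ[city != BOS]: keep tuples satisfying city != BOS → {(14, Argo, red, 25, 31, Wes, DEN), (14, Argo, red, 25, 32, Uma, DEN), (20, Gamma, grey, 8, 1, Kim, DEN), (20, Gamma, grey, 8, 28, Sam, DEN), (20, Gamma, grey, 8, 3, Dee, DEN)}
Keep only column(s) cost, pid: {(25, 31), (25, 32), (8, 1), (8, 28), (8, 3)}

{(25, 31), (25, 32), (8, 1), (8, 28), (8, 3)}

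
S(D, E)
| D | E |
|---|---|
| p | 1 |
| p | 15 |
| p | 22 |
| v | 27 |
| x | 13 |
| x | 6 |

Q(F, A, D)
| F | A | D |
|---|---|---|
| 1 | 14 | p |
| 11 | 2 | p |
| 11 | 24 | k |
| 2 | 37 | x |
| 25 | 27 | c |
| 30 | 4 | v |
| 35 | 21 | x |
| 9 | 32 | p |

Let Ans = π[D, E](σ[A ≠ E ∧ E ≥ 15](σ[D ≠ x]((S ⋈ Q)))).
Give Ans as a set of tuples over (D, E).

{(p, 15), (p, 22), (v, 27)}

Natural join on D: {(p, 1, 1, 14), (p, 1, 11, 2), (p, 1, 9, 32), (p, 15, 1, 14), (p, 15, 11, 2), (p, 15, 9, 32), (p, 22, 1, 14), (p, 22, 11, 2), (p, 22, 9, 32), (v, 27, 30, 4), (x, 13, 2, 37), (x, 13, 35, 21), (x, 6, 2, 37), (x, 6, 35, 21)}
Selection D ≠ x: {(p, 1, 1, 14), (p, 1, 11, 2), (p, 1, 9, 32), (p, 15, 1, 14), (p, 15, 11, 2), (p, 15, 9, 32), (p, 22, 1, 14), (p, 22, 11, 2), (p, 22, 9, 32), (v, 27, 30, 4)}
Selection A ≠ E ∧ E ≥ 15: {(p, 15, 1, 14), (p, 15, 11, 2), (p, 15, 9, 32), (p, 22, 1, 14), (p, 22, 11, 2), (p, 22, 9, 32), (v, 27, 30, 4)}
π_{D, E} gives {(p, 15), (p, 22), (v, 27)} (4 duplicate(s) eliminated).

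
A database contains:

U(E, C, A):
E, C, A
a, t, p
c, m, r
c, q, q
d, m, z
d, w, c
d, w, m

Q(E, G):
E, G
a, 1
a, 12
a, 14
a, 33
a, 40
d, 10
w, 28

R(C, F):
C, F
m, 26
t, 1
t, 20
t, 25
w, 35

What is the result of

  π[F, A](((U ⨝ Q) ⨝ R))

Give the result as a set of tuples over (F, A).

{(1, p), (20, p), (25, p), (26, z), (35, c), (35, m)}

U ⋈ Q (natural join on E): {(a, t, p, 1), (a, t, p, 12), (a, t, p, 14), (a, t, p, 33), (a, t, p, 40), (d, m, z, 10), (d, w, c, 10), (d, w, m, 10)}
(U ⨝ Q) ⋈ R (natural join on C): {(a, t, p, 1, 1), (a, t, p, 1, 20), (a, t, p, 1, 25), (a, t, p, 12, 1), (a, t, p, 12, 20), (a, t, p, 12, 25), (a, t, p, 14, 1), (a, t, p, 14, 20), (a, t, p, 14, 25), (a, t, p, 33, 1), (a, t, p, 33, 20), (a, t, p, 33, 25), (a, t, p, 40, 1), (a, t, p, 40, 20), (a, t, p, 40, 25), (d, m, z, 10, 26), (d, w, c, 10, 35), (d, w, m, 10, 35)}
Keep only column(s) F, A (12 duplicate(s) eliminated): {(1, p), (20, p), (25, p), (26, z), (35, c), (35, m)}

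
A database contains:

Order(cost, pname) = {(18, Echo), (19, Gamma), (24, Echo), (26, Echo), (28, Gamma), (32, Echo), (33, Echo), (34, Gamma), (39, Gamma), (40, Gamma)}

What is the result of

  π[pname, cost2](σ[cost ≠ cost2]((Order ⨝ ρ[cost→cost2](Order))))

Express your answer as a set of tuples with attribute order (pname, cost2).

ρ[cost→cost2]: schema becomes (cost2, pname); tuples unchanged.
Natural join on pname: {(18, Echo, 18), (18, Echo, 24), (18, Echo, 26), (18, Echo, 32), (18, Echo, 33), (19, Gamma, 19), (19, Gamma, 28), (19, Gamma, 34), (19, Gamma, 39), (19, Gamma, 40), (24, Echo, 18), (24, Echo, 24), (24, Echo, 26), (24, Echo, 32), (24, Echo, 33), (26, Echo, 18), (26, Echo, 24), (26, Echo, 26), (26, Echo, 32), (26, Echo, 33), (28, Gamma, 19), (28, Gamma, 28), (28, Gamma, 34), (28, Gamma, 39), (28, Gamma, 40), (32, Echo, 18), (32, Echo, 24), (32, Echo, 26), (32, Echo, 32), (32, Echo, 33), (33, Echo, 18), (33, Echo, 24), (33, Echo, 26), (33, Echo, 32), (33, Echo, 33), (34, Gamma, 19), (34, Gamma, 28), (34, Gamma, 34), (34, Gamma, 39), (34, Gamma, 40), (39, Gamma, 19), (39, Gamma, 28), (39, Gamma, 34), (39, Gamma, 39), (39, Gamma, 40), (40, Gamma, 19), (40, Gamma, 28), (40, Gamma, 34), (40, Gamma, 39), (40, Gamma, 40)}
Apply σ_{cost ≠ cost2}; surviving tuples: {(18, Echo, 24), (18, Echo, 26), (18, Echo, 32), (18, Echo, 33), (19, Gamma, 28), (19, Gamma, 34), (19, Gamma, 39), (19, Gamma, 40), (24, Echo, 18), (24, Echo, 26), (24, Echo, 32), (24, Echo, 33), (26, Echo, 18), (26, Echo, 24), (26, Echo, 32), (26, Echo, 33), (28, Gamma, 19), (28, Gamma, 34), (28, Gamma, 39), (28, Gamma, 40), (32, Echo, 18), (32, Echo, 24), (32, Echo, 26), (32, Echo, 33), (33, Echo, 18), (33, Echo, 24), (33, Echo, 26), (33, Echo, 32), (34, Gamma, 19), (34, Gamma, 28), (34, Gamma, 39), (34, Gamma, 40), (39, Gamma, 19), (39, Gamma, 28), (39, Gamma, 34), (39, Gamma, 40), (40, Gamma, 19), (40, Gamma, 28), (40, Gamma, 34), (40, Gamma, 39)}
Keep only column(s) pname, cost2 (30 duplicate(s) eliminated): {(Echo, 18), (Echo, 24), (Echo, 26), (Echo, 32), (Echo, 33), (Gamma, 19), (Gamma, 28), (Gamma, 34), (Gamma, 39), (Gamma, 40)}

{(Echo, 18), (Echo, 24), (Echo, 26), (Echo, 32), (Echo, 33), (Gamma, 19), (Gamma, 28), (Gamma, 34), (Gamma, 39), (Gamma, 40)}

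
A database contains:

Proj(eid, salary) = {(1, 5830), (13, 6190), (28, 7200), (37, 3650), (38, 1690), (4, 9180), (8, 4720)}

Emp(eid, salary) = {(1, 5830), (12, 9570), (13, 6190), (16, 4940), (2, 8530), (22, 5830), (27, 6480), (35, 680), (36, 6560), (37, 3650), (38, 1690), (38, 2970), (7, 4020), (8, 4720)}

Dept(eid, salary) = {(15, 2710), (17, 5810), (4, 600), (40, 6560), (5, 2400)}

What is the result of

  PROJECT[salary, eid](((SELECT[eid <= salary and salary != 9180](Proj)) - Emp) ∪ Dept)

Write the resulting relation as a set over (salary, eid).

Selection eid <= salary and salary != 9180: {(1, 5830), (13, 6190), (28, 7200), (37, 3650), (38, 1690), (8, 4720)}
Taking the difference: {(28, 7200)}
Taking the union: {(15, 2710), (17, 5810), (28, 7200), (4, 600), (40, 6560), (5, 2400)}
Projecting to salary, eid: {(2400, 5), (2710, 15), (5810, 17), (600, 4), (6560, 40), (7200, 28)}

{(2400, 5), (2710, 15), (5810, 17), (600, 4), (6560, 40), (7200, 28)}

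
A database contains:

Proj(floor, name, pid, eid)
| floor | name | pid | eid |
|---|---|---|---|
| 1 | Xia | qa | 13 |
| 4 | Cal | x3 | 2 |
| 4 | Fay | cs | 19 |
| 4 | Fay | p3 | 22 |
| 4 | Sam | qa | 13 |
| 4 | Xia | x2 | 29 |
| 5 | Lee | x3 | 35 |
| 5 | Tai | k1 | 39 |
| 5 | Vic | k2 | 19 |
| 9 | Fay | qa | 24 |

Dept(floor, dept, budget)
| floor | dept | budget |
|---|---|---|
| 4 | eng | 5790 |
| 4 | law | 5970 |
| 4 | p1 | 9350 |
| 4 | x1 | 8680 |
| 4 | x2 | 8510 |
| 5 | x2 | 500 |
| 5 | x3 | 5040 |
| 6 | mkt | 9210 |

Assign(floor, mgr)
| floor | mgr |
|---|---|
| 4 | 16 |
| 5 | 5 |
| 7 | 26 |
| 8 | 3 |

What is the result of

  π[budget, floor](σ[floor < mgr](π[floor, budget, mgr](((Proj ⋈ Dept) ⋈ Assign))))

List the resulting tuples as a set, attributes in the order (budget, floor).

{(5790, 4), (5970, 4), (8510, 4), (8680, 4), (9350, 4)}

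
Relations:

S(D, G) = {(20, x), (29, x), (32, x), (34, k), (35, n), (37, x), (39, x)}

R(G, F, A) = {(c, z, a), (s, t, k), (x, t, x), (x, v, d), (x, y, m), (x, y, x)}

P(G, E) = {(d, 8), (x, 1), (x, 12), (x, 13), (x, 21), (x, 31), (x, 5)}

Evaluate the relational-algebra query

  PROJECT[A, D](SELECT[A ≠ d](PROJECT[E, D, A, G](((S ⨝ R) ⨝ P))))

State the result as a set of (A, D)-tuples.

{(m, 20), (m, 29), (m, 32), (m, 37), (m, 39), (x, 20), (x, 29), (x, 32), (x, 37), (x, 39)}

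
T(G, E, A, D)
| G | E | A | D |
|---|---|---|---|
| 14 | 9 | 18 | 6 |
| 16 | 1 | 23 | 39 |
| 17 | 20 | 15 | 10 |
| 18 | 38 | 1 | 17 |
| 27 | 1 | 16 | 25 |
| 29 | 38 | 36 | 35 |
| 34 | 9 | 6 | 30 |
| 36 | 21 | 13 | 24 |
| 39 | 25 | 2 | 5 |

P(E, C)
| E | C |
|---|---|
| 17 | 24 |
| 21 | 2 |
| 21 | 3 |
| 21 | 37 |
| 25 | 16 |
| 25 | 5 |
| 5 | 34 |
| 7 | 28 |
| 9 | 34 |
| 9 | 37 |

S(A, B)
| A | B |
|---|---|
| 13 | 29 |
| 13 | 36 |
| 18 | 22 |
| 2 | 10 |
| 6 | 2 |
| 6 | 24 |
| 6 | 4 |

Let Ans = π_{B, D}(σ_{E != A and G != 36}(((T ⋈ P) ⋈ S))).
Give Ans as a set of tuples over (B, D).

Natural join on E: {(14, 9, 18, 6, 34), (14, 9, 18, 6, 37), (34, 9, 6, 30, 34), (34, 9, 6, 30, 37), (36, 21, 13, 24, 2), (36, 21, 13, 24, 3), (36, 21, 13, 24, 37), (39, 25, 2, 5, 16), (39, 25, 2, 5, 5)}
Natural join on A: {(14, 9, 18, 6, 34, 22), (14, 9, 18, 6, 37, 22), (34, 9, 6, 30, 34, 2), (34, 9, 6, 30, 34, 24), (34, 9, 6, 30, 34, 4), (34, 9, 6, 30, 37, 2), (34, 9, 6, 30, 37, 24), (34, 9, 6, 30, 37, 4), (36, 21, 13, 24, 2, 29), (36, 21, 13, 24, 2, 36), (36, 21, 13, 24, 3, 29), (36, 21, 13, 24, 3, 36), (36, 21, 13, 24, 37, 29), (36, 21, 13, 24, 37, 36), (39, 25, 2, 5, 16, 10), (39, 25, 2, 5, 5, 10)}
Filtering on E != A and G != 36 leaves {(14, 9, 18, 6, 34, 22), (14, 9, 18, 6, 37, 22), (34, 9, 6, 30, 34, 2), (34, 9, 6, 30, 34, 24), (34, 9, 6, 30, 34, 4), (34, 9, 6, 30, 37, 2), (34, 9, 6, 30, 37, 24), (34, 9, 6, 30, 37, 4), (39, 25, 2, 5, 16, 10), (39, 25, 2, 5, 5, 10)}.
Projecting to B, D (5 duplicate(s) eliminated): {(10, 5), (2, 30), (22, 6), (24, 30), (4, 30)}

{(10, 5), (2, 30), (22, 6), (24, 30), (4, 30)}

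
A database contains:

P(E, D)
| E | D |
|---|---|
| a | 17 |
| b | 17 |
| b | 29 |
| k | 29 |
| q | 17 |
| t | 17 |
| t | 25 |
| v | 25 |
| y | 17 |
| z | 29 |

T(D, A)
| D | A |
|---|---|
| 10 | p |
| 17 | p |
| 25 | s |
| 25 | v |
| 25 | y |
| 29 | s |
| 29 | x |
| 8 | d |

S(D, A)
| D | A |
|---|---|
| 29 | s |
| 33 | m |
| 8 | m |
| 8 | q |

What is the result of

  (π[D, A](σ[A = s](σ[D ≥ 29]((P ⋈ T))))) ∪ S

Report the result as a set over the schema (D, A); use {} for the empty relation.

Joining P and T on D yields {(a, 17, p), (b, 17, p), (b, 29, s), (b, 29, x), (k, 29, s), (k, 29, x), (q, 17, p), (t, 17, p), (t, 25, s), (t, 25, v), (t, 25, y), (v, 25, s), (v, 25, v), (v, 25, y), (y, 17, p), (z, 29, s), (z, 29, x)}.
σ[D ≥ 29]: keep tuples satisfying D ≥ 29 → {(b, 29, s), (b, 29, x), (k, 29, s), (k, 29, x), (z, 29, s), (z, 29, x)}
σ[A = s]: keep tuples satisfying A = s → {(b, 29, s), (k, 29, s), (z, 29, s)}
π_{D, A} gives {(29, s)} (2 duplicate(s) eliminated).
Union: {(29, s)} with {(29, s), (33, m), (8, m), (8, q)} → {(29, s), (33, m), (8, m), (8, q)}

{(29, s), (33, m), (8, m), (8, q)}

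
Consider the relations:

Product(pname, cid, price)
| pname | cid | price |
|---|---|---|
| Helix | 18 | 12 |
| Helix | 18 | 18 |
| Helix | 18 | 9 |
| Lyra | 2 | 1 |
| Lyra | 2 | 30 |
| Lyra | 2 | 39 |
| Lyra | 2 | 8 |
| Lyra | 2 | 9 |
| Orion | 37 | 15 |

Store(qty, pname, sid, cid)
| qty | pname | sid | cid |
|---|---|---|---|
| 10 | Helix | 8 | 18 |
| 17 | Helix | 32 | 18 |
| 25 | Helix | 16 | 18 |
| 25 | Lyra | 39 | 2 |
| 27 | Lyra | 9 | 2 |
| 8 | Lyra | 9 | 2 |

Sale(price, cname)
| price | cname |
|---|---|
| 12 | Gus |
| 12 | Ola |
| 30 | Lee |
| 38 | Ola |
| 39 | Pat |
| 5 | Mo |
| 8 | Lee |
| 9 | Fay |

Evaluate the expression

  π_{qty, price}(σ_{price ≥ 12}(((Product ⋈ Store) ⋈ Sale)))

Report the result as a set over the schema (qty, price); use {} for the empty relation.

Natural join on pname, cid: {(Helix, 18, 12, 10, 8), (Helix, 18, 12, 17, 32), (Helix, 18, 12, 25, 16), (Helix, 18, 18, 10, 8), (Helix, 18, 18, 17, 32), (Helix, 18, 18, 25, 16), (Helix, 18, 9, 10, 8), (Helix, 18, 9, 17, 32), (Helix, 18, 9, 25, 16), (Lyra, 2, 1, 25, 39), (Lyra, 2, 1, 27, 9), (Lyra, 2, 1, 8, 9), (Lyra, 2, 30, 25, 39), (Lyra, 2, 30, 27, 9), (Lyra, 2, 30, 8, 9), (Lyra, 2, 39, 25, 39), (Lyra, 2, 39, 27, 9), (Lyra, 2, 39, 8, 9), (Lyra, 2, 8, 25, 39), (Lyra, 2, 8, 27, 9), (Lyra, 2, 8, 8, 9), (Lyra, 2, 9, 25, 39), (Lyra, 2, 9, 27, 9), (Lyra, 2, 9, 8, 9)}
Natural join on price: {(Helix, 18, 12, 10, 8, Gus), (Helix, 18, 12, 10, 8, Ola), (Helix, 18, 12, 17, 32, Gus), (Helix, 18, 12, 17, 32, Ola), (Helix, 18, 12, 25, 16, Gus), (Helix, 18, 12, 25, 16, Ola), (Helix, 18, 9, 10, 8, Fay), (Helix, 18, 9, 17, 32, Fay), (Helix, 18, 9, 25, 16, Fay), (Lyra, 2, 30, 25, 39, Lee), (Lyra, 2, 30, 27, 9, Lee), (Lyra, 2, 30, 8, 9, Lee), (Lyra, 2, 39, 25, 39, Pat), (Lyra, 2, 39, 27, 9, Pat), (Lyra, 2, 39, 8, 9, Pat), (Lyra, 2, 8, 25, 39, Lee), (Lyra, 2, 8, 27, 9, Lee), (Lyra, 2, 8, 8, 9, Lee), (Lyra, 2, 9, 25, 39, Fay), (Lyra, 2, 9, 27, 9, Fay), (Lyra, 2, 9, 8, 9, Fay)}
Filtering on price ≥ 12 leaves {(Helix, 18, 12, 10, 8, Gus), (Helix, 18, 12, 10, 8, Ola), (Helix, 18, 12, 17, 32, Gus), (Helix, 18, 12, 17, 32, Ola), (Helix, 18, 12, 25, 16, Gus), (Helix, 18, 12, 25, 16, Ola), (Lyra, 2, 30, 25, 39, Lee), (Lyra, 2, 30, 27, 9, Lee), (Lyra, 2, 30, 8, 9, Lee), (Lyra, 2, 39, 25, 39, Pat), (Lyra, 2, 39, 27, 9, Pat), (Lyra, 2, 39, 8, 9, Pat)}.
π_{qty, price} gives {(10, 12), (17, 12), (25, 12), (25, 30), (25, 39), (27, 30), (27, 39), (8, 30), (8, 39)} (3 duplicate(s) eliminated).

{(10, 12), (17, 12), (25, 12), (25, 30), (25, 39), (27, 30), (27, 39), (8, 30), (8, 39)}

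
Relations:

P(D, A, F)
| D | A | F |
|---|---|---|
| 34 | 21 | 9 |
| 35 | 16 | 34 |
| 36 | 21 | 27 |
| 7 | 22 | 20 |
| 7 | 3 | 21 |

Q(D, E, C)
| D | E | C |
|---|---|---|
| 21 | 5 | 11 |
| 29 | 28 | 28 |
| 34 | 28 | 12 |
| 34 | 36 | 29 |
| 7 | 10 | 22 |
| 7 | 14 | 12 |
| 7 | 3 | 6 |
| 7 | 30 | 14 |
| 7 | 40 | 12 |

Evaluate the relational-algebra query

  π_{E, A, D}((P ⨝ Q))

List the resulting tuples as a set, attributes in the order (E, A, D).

Natural join on D: {(34, 21, 9, 28, 12), (34, 21, 9, 36, 29), (7, 22, 20, 10, 22), (7, 22, 20, 14, 12), (7, 22, 20, 3, 6), (7, 22, 20, 30, 14), (7, 22, 20, 40, 12), (7, 3, 21, 10, 22), (7, 3, 21, 14, 12), (7, 3, 21, 3, 6), (7, 3, 21, 30, 14), (7, 3, 21, 40, 12)}
Projecting to E, A, D: {(10, 22, 7), (10, 3, 7), (14, 22, 7), (14, 3, 7), (28, 21, 34), (3, 22, 7), (3, 3, 7), (30, 22, 7), (30, 3, 7), (36, 21, 34), (40, 22, 7), (40, 3, 7)}

{(10, 22, 7), (10, 3, 7), (14, 22, 7), (14, 3, 7), (28, 21, 34), (3, 22, 7), (3, 3, 7), (30, 22, 7), (30, 3, 7), (36, 21, 34), (40, 22, 7), (40, 3, 7)}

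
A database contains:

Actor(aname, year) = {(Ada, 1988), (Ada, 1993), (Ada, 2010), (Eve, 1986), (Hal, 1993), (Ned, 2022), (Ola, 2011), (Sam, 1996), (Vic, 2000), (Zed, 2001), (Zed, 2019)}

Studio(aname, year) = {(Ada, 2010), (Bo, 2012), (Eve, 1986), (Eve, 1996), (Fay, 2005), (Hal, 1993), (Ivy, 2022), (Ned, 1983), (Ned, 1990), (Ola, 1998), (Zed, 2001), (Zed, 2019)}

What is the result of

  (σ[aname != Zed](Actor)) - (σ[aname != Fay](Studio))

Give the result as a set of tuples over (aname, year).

{(Ada, 1988), (Ada, 1993), (Ned, 2022), (Ola, 2011), (Sam, 1996), (Vic, 2000)}

Selection aname != Zed: {(Ada, 1988), (Ada, 1993), (Ada, 2010), (Eve, 1986), (Hal, 1993), (Ned, 2022), (Ola, 2011), (Sam, 1996), (Vic, 2000)}
Selection aname != Fay: {(Ada, 2010), (Bo, 2012), (Eve, 1986), (Eve, 1996), (Hal, 1993), (Ivy, 2022), (Ned, 1983), (Ned, 1990), (Ola, 1998), (Zed, 2001), (Zed, 2019)}
Set difference of the two operands is {(Ada, 1988), (Ada, 1993), (Ned, 2022), (Ola, 2011), (Sam, 1996), (Vic, 2000)}.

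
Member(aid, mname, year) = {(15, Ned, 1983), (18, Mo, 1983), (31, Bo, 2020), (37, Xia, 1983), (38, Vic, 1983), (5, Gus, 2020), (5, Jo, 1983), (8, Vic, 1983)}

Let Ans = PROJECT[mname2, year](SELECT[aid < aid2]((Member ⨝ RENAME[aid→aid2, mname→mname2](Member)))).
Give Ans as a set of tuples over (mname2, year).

{(Bo, 2020), (Mo, 1983), (Ned, 1983), (Vic, 1983), (Xia, 1983)}

ρ[aid→aid2, mname→mname2]: schema becomes (aid2, mname2, year); tuples unchanged.
Natural join on year: {(15, Ned, 1983, 15, Ned), (15, Ned, 1983, 18, Mo), (15, Ned, 1983, 37, Xia), (15, Ned, 1983, 38, Vic), (15, Ned, 1983, 5, Jo), (15, Ned, 1983, 8, Vic), (18, Mo, 1983, 15, Ned), (18, Mo, 1983, 18, Mo), (18, Mo, 1983, 37, Xia), (18, Mo, 1983, 38, Vic), (18, Mo, 1983, 5, Jo), (18, Mo, 1983, 8, Vic), (31, Bo, 2020, 31, Bo), (31, Bo, 2020, 5, Gus), (37, Xia, 1983, 15, Ned), (37, Xia, 1983, 18, Mo), (37, Xia, 1983, 37, Xia), (37, Xia, 1983, 38, Vic), (37, Xia, 1983, 5, Jo), (37, Xia, 1983, 8, Vic), (38, Vic, 1983, 15, Ned), (38, Vic, 1983, 18, Mo), (38, Vic, 1983, 37, Xia), (38, Vic, 1983, 38, Vic), (38, Vic, 1983, 5, Jo), (38, Vic, 1983, 8, Vic), (5, Gus, 2020, 31, Bo), (5, Gus, 2020, 5, Gus), (5, Jo, 1983, 15, Ned), (5, Jo, 1983, 18, Mo), (5, Jo, 1983, 37, Xia), (5, Jo, 1983, 38, Vic), (5, Jo, 1983, 5, Jo), (5, Jo, 1983, 8, Vic), (8, Vic, 1983, 15, Ned), (8, Vic, 1983, 18, Mo), (8, Vic, 1983, 37, Xia), (8, Vic, 1983, 38, Vic), (8, Vic, 1983, 5, Jo), (8, Vic, 1983, 8, Vic)}
Apply σ_{aid < aid2}; surviving tuples: {(15, Ned, 1983, 18, Mo), (15, Ned, 1983, 37, Xia), (15, Ned, 1983, 38, Vic), (18, Mo, 1983, 37, Xia), (18, Mo, 1983, 38, Vic), (37, Xia, 1983, 38, Vic), (5, Gus, 2020, 31, Bo), (5, Jo, 1983, 15, Ned), (5, Jo, 1983, 18, Mo), (5, Jo, 1983, 37, Xia), (5, Jo, 1983, 38, Vic), (5, Jo, 1983, 8, Vic), (8, Vic, 1983, 15, Ned), (8, Vic, 1983, 18, Mo), (8, Vic, 1983, 37, Xia), (8, Vic, 1983, 38, Vic)}
Keep only column(s) mname2, year (11 duplicate(s) eliminated): {(Bo, 2020), (Mo, 1983), (Ned, 1983), (Vic, 1983), (Xia, 1983)}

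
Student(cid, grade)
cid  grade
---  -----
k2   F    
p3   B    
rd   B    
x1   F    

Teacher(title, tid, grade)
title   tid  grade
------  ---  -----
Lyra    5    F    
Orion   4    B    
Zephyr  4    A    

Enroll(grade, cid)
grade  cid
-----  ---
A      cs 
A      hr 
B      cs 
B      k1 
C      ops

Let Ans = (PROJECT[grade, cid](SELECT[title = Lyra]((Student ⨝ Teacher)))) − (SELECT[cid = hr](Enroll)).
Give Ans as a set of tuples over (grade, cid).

Natural join on grade: {(k2, F, Lyra, 5), (p3, B, Orion, 4), (rd, B, Orion, 4), (x1, F, Lyra, 5)}
Selection title = Lyra: {(k2, F, Lyra, 5), (x1, F, Lyra, 5)}
Keep only column(s) grade, cid: {(F, k2), (F, x1)}
Selection cid = hr: {(A, hr)}
Difference: {(F, k2), (F, x1)} with {(A, hr)} → {(F, k2), (F, x1)}

{(F, k2), (F, x1)}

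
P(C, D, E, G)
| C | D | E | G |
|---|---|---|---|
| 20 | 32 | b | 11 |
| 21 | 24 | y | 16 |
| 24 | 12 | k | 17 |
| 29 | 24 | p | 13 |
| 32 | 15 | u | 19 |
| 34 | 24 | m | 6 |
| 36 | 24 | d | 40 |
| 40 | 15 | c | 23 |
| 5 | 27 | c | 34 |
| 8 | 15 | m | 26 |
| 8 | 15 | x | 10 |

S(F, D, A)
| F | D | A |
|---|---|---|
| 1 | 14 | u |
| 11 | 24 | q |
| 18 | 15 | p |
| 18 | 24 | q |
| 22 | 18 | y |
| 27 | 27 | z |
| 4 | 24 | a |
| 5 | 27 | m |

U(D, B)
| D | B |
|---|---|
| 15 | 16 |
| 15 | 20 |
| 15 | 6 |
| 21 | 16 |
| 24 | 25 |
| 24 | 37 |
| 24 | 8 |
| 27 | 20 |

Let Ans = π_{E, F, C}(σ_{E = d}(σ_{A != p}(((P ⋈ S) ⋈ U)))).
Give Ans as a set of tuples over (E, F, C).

{(d, 11, 36), (d, 18, 36), (d, 4, 36)}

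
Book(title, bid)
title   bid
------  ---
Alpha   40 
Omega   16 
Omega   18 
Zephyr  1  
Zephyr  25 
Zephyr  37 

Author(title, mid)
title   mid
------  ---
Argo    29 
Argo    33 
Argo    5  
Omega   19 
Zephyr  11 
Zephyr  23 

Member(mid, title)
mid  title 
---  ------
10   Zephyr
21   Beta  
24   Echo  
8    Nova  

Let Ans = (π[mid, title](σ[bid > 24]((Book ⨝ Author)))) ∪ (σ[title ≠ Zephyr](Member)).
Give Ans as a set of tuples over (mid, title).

{(11, Zephyr), (21, Beta), (23, Zephyr), (24, Echo), (8, Nova)}

Joining Book and Author on title yields {(Omega, 16, 19), (Omega, 18, 19), (Zephyr, 1, 11), (Zephyr, 1, 23), (Zephyr, 25, 11), (Zephyr, 25, 23), (Zephyr, 37, 11), (Zephyr, 37, 23)}.
Selection bid > 24: {(Zephyr, 25, 11), (Zephyr, 25, 23), (Zephyr, 37, 11), (Zephyr, 37, 23)}
π_{mid, title} gives {(11, Zephyr), (23, Zephyr)} (2 duplicate(s) eliminated).
Selection title ≠ Zephyr: {(21, Beta), (24, Echo), (8, Nova)}
Union: {(11, Zephyr), (23, Zephyr)} with {(21, Beta), (24, Echo), (8, Nova)} → {(11, Zephyr), (21, Beta), (23, Zephyr), (24, Echo), (8, Nova)}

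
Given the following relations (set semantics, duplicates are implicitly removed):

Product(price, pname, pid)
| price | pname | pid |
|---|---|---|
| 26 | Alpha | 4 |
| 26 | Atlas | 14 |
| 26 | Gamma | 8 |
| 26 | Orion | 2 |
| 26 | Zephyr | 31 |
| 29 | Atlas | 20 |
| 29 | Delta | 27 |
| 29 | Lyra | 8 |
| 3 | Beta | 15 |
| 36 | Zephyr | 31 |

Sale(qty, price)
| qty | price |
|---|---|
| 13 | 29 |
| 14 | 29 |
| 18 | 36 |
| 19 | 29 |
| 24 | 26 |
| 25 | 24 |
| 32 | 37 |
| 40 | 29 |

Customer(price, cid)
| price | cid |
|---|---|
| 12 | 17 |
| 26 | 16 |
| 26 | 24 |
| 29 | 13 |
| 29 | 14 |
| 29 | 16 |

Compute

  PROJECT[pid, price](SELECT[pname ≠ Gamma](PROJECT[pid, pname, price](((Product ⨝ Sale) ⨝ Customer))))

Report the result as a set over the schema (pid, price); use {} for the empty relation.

Natural join on price: {(26, Alpha, 4, 24), (26, Atlas, 14, 24), (26, Gamma, 8, 24), (26, Orion, 2, 24), (26, Zephyr, 31, 24), (29, Atlas, 20, 13), (29, Atlas, 20, 14), (29, Atlas, 20, 19), (29, Atlas, 20, 40), (29, Delta, 27, 13), (29, Delta, 27, 14), (29, Delta, 27, 19), (29, Delta, 27, 40), (29, Lyra, 8, 13), (29, Lyra, 8, 14), (29, Lyra, 8, 19), (29, Lyra, 8, 40), (36, Zephyr, 31, 18)}
Natural join on price: {(26, Alpha, 4, 24, 16), (26, Alpha, 4, 24, 24), (26, Atlas, 14, 24, 16), (26, Atlas, 14, 24, 24), (26, Gamma, 8, 24, 16), (26, Gamma, 8, 24, 24), (26, Orion, 2, 24, 16), (26, Orion, 2, 24, 24), (26, Zephyr, 31, 24, 16), (26, Zephyr, 31, 24, 24), (29, Atlas, 20, 13, 13), (29, Atlas, 20, 13, 14), (29, Atlas, 20, 13, 16), (29, Atlas, 20, 14, 13), (29, Atlas, 20, 14, 14), (29, Atlas, 20, 14, 16), (29, Atlas, 20, 19, 13), (29, Atlas, 20, 19, 14), (29, Atlas, 20, 19, 16), (29, Atlas, 20, 40, 13), (29, Atlas, 20, 40, 14), (29, Atlas, 20, 40, 16), (29, Delta, 27, 13, 13), (29, Delta, 27, 13, 14), (29, Delta, 27, 13, 16), (29, Delta, 27, 14, 13), (29, Delta, 27, 14, 14), (29, Delta, 27, 14, 16), (29, Delta, 27, 19, 13), (29, Delta, 27, 19, 14), (29, Delta, 27, 19, 16), (29, Delta, 27, 40, 13), (29, Delta, 27, 40, 14), (29, Delta, 27, 40, 16), (29, Lyra, 8, 13, 13), (29, Lyra, 8, 13, 14), (29, Lyra, 8, 13, 16), (29, Lyra, 8, 14, 13), (29, Lyra, 8, 14, 14), (29, Lyra, 8, 14, 16), (29, Lyra, 8, 19, 13), (29, Lyra, 8, 19, 14), (29, Lyra, 8, 19, 16), (29, Lyra, 8, 40, 13), (29, Lyra, 8, 40, 14), (29, Lyra, 8, 40, 16)}
Keep only column(s) pid, pname, price (38 duplicate(s) eliminated): {(14, Atlas, 26), (2, Orion, 26), (20, Atlas, 29), (27, Delta, 29), (31, Zephyr, 26), (4, Alpha, 26), (8, Gamma, 26), (8, Lyra, 29)}
Apply σ_{pname ≠ Gamma}; surviving tuples: {(14, Atlas, 26), (2, Orion, 26), (20, Atlas, 29), (27, Delta, 29), (31, Zephyr, 26), (4, Alpha, 26), (8, Lyra, 29)}
Keep only column(s) pid, price: {(14, 26), (2, 26), (20, 29), (27, 29), (31, 26), (4, 26), (8, 29)}

{(14, 26), (2, 26), (20, 29), (27, 29), (31, 26), (4, 26), (8, 29)}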